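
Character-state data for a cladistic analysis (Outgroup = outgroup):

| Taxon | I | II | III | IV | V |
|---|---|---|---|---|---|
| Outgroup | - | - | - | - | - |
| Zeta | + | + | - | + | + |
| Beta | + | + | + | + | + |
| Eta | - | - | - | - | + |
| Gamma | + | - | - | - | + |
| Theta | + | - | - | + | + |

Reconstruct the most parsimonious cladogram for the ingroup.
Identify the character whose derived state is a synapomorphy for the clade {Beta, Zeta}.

II

The outgroup has state '-' for every character, so '+' is the derived state throughout.
I: derived state '+' in Beta, Gamma, Theta, and Zeta only — synapomorphy for {Beta, Gamma, Theta, Zeta}.
Only Beta and Zeta show the derived state '+' for II, supporting them as a clade.
III: derived state '+' in Beta only — an autapomorphy, so it tells us nothing about relationships among taxa.
IV: derived state '+' in Beta, Theta, and Zeta only — synapomorphy for {Beta, Theta, Zeta}.
All ingroup taxa share the derived state '+' for V; it defines the ingroup but does not resolve relationships within it.
Most parsimonious ingroup topology: ((((Zeta,Beta),Theta),Gamma),Eta).
The clade {Beta, Zeta} is supported by II: its derived state '+' occurs in exactly those taxa and in no other taxon (including the outgroup).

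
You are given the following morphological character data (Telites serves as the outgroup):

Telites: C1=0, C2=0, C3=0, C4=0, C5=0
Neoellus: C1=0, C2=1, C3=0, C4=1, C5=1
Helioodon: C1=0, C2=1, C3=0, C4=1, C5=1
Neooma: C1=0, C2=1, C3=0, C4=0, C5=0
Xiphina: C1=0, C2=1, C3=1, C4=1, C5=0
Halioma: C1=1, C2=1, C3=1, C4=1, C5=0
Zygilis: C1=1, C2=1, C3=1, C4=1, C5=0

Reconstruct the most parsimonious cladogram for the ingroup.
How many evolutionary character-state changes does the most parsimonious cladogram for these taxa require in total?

The outgroup has state '0' for every character, so '1' is the derived state throughout.
C1: derived state '1' in Halioma and Zygilis only — synapomorphy for {Halioma, Zygilis}.
All ingroup taxa share the derived state '1' for C2; it defines the ingroup but does not resolve relationships within it.
C3 (derived state '1') is shared by Halioma, Xiphina, and Zygilis — a synapomorphy uniting that clade.
Only Halioma, Helioodon, Neoellus, Xiphina, and Zygilis show the derived state '1' for C4, supporting them as a clade.
Only Helioodon and Neoellus show the derived state '1' for C5, supporting them as a clade.
Most parsimonious ingroup topology: (((Neoellus,Helioodon),(Xiphina,(Halioma,Zygilis))),Neooma).
Changes per character on this tree: C1: 1; C2: 1; C3: 1; C4: 1; C5: 1.
Total = 5.

5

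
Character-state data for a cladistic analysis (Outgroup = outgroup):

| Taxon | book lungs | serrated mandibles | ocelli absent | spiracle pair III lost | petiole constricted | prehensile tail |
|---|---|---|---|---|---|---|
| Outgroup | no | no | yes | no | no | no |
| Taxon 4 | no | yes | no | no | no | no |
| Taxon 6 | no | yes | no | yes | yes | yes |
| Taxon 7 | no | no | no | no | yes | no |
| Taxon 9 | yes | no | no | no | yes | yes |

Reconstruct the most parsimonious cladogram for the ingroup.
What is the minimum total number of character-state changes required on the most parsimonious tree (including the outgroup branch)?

Character polarity is set by the outgroup: the derived state is whichever differs from the outgroup's state, so for ocelli absent the derived state is 'no', and for the remaining characters it is 'yes'.
book lungs: derived state 'yes' in Taxon 9 only — an autapomorphy, so it tells us nothing about relationships among taxa.
serrated mandibles (state 'yes') occurs in Taxon 4 and Taxon 6 but conflicts with the nesting implied by the other characters — most parsimoniously interpreted as homoplasy.
All ingroup taxa share the derived state 'no' for ocelli absent; it defines the ingroup but does not resolve relationships within it.
spiracle pair III lost: derived state 'yes' in Taxon 6 only — an autapomorphy, so it tells us nothing about relationships among taxa.
petiole constricted (derived state 'yes') is shared by Taxon 6, Taxon 7, and Taxon 9 — a synapomorphy uniting that clade.
prehensile tail: derived state 'yes' in Taxon 6 and Taxon 9 only — synapomorphy for {Taxon 6, Taxon 9}.
Most parsimonious ingroup topology: (Taxon 4,((Taxon 6,Taxon 9),Taxon 7)).
Changes per character on this tree: book lungs: 1; serrated mandibles: 2; ocelli absent: 1; spiracle pair III lost: 1; petiole constricted: 1; prehensile tail: 1.
Total = 7.

7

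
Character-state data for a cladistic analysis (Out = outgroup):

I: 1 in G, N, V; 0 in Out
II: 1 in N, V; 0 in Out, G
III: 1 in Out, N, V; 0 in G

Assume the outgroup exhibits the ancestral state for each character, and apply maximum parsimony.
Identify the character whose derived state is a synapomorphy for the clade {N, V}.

Character polarity is set by the outgroup: the derived state is whichever differs from the outgroup's state, so for III the derived state is '0', and for the remaining characters it is '1'.
All ingroup taxa share the derived state '1' for I; it defines the ingroup but does not resolve relationships within it.
II: derived state '1' in N and V only — synapomorphy for {N, V}.
III: derived state '0' in G only — an autapomorphy, so it tells us nothing about relationships among taxa.
Most parsimonious ingroup topology: (G,(N,V)).
The clade {N, V} is supported by II: its derived state '1' occurs in exactly those taxa and in no other taxon (including the outgroup).

II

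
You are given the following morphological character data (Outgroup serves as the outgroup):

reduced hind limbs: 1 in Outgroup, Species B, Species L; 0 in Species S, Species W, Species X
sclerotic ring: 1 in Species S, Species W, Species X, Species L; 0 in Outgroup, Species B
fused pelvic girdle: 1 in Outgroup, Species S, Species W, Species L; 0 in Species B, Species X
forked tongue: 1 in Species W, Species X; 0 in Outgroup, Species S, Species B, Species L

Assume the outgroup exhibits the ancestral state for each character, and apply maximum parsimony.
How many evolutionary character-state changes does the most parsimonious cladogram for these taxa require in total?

5

Character polarity is set by the outgroup: the derived state is whichever differs from the outgroup's state, so for reduced hind limbs, fused pelvic girdle the derived state is '0', and for the remaining characters it is '1'.
reduced hind limbs: derived state '0' in Species S, Species W, and Species X only — synapomorphy for {Species S, Species W, Species X}.
sclerotic ring (derived state '1') is shared by Species L, Species S, Species W, and Species X — a synapomorphy uniting that clade.
fused pelvic girdle (state '0') occurs in Species B and Species X but conflicts with the nesting implied by the other characters — most parsimoniously interpreted as homoplasy.
forked tongue (derived state '1') is shared by Species W and Species X — a synapomorphy uniting that clade.
Most parsimonious ingroup topology: (((Species S,(Species W,Species X)),Species L),Species B).
Changes per character on this tree: reduced hind limbs: 1; sclerotic ring: 1; fused pelvic girdle: 2; forked tongue: 1.
Total = 5.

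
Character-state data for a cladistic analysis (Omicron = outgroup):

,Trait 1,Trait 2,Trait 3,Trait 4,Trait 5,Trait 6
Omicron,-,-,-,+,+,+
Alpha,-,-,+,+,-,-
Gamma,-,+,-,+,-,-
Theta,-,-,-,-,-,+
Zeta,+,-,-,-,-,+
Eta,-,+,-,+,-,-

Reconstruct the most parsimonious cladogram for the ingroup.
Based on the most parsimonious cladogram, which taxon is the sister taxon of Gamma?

Character polarity is set by the outgroup: the derived state is whichever differs from the outgroup's state, so for Trait 4, Trait 5, Trait 6 the derived state is '-', and for the remaining characters it is '+'.
Trait 1 (derived state '+') is unique to Zeta (autapomorphy; uninformative for grouping).
Only Eta and Gamma show the derived state '+' for Trait 2, supporting them as a clade.
Trait 3: derived state '+' in Alpha only — an autapomorphy, so it tells us nothing about relationships among taxa.
Trait 4: derived state '-' in Theta and Zeta only — synapomorphy for {Theta, Zeta}.
Trait 5 (derived state '-') is shared by all ingroup taxa — unites the whole ingroup.
Trait 6 (derived state '-') is shared by Alpha, Eta, and Gamma — a synapomorphy uniting that clade.
Most parsimonious ingroup topology: ((Alpha,(Gamma,Eta)),(Theta,Zeta)).
Gamma and Eta form a cherry on this tree, so they are sister taxa.

Eta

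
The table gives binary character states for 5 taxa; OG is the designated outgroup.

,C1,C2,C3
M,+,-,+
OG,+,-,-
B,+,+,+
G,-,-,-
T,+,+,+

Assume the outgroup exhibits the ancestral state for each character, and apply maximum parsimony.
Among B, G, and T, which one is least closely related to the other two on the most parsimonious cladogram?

Character polarity is set by the outgroup: the derived state is whichever differs from the outgroup's state, so for C1 the derived state is '-', and for the remaining characters it is '+'.
C1: derived state '-' in G only — an autapomorphy, so it tells us nothing about relationships among taxa.
C2 (derived state '+') is shared by B and T — a synapomorphy uniting that clade.
Only B, M, and T show the derived state '+' for C3, supporting them as a clade.
Most parsimonious ingroup topology: (G,((T,B),M)).
T and B share a more recent common ancestor with each other than either does with G, so G is the least closely related of the three.

G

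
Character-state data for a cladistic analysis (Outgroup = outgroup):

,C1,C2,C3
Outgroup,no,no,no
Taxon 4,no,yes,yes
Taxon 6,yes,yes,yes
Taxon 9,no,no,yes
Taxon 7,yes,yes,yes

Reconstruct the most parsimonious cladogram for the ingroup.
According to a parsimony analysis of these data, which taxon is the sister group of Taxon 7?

The outgroup has state 'no' for every character, so 'yes' is the derived state throughout.
Only Taxon 6 and Taxon 7 show the derived state 'yes' for C1, supporting them as a clade.
C2: derived state 'yes' in Taxon 4, Taxon 6, and Taxon 7 only — synapomorphy for {Taxon 4, Taxon 6, Taxon 7}.
All ingroup taxa share the derived state 'yes' for C3; it defines the ingroup but does not resolve relationships within it.
Most parsimonious ingroup topology: ((Taxon 4,(Taxon 6,Taxon 7)),Taxon 9).
Taxon 7 and Taxon 6 form a cherry on this tree, so they are sister taxa.

Taxon 6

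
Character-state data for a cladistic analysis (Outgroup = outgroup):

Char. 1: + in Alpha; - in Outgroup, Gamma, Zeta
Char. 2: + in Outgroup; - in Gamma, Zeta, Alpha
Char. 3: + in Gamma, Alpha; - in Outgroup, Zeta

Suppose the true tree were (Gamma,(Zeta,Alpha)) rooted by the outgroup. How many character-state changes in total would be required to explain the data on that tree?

Map each character onto (Gamma,(Zeta,Alpha)) (rooted by Outgroup) and count the minimum state changes it requires (Fitch parsimony):
Char. 1: 1; Char. 2: 1; Char. 3: 2.
Total tree length = 4.

4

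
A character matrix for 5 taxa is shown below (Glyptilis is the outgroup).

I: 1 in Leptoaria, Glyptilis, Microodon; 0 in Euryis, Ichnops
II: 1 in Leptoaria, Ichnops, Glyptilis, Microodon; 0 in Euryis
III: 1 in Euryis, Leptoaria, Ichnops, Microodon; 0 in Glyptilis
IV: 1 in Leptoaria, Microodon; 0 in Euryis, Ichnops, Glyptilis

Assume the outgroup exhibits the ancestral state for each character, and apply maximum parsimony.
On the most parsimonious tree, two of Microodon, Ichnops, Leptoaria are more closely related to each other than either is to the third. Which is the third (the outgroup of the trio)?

Ichnops

Character polarity is set by the outgroup: the derived state is whichever differs from the outgroup's state, so for I, II the derived state is '0', and for the remaining characters it is '1'.
I: derived state '0' in Euryis and Ichnops only — synapomorphy for {Euryis, Ichnops}.
II (derived state '0') is unique to Euryis (autapomorphy; uninformative for grouping).
All ingroup taxa share the derived state '1' for III; it defines the ingroup but does not resolve relationships within it.
IV: derived state '1' in Leptoaria and Microodon only — synapomorphy for {Leptoaria, Microodon}.
Most parsimonious ingroup topology: ((Euryis,Ichnops),(Leptoaria,Microodon)).
Microodon and Leptoaria share a more recent common ancestor with each other than either does with Ichnops, so Ichnops is the least closely related of the three.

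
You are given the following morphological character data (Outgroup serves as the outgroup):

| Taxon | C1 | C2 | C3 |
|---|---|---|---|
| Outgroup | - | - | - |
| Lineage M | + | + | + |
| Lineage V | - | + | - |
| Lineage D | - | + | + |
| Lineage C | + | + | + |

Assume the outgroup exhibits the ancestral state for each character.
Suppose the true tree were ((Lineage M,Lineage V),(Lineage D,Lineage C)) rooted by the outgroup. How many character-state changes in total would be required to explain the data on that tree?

Map each character onto ((Lineage M,Lineage V),(Lineage D,Lineage C)) (rooted by Outgroup) and count the minimum state changes it requires (Fitch parsimony):
C1: 2; C2: 1; C3: 2.
Total tree length = 5.

5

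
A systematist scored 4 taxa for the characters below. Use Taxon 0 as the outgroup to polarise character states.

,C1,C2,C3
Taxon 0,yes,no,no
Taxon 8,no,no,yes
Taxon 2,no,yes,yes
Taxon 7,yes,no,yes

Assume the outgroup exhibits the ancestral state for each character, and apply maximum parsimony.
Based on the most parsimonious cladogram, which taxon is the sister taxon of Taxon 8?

Taxon 2

Character polarity is set by the outgroup: the derived state is whichever differs from the outgroup's state, so for C1 the derived state is 'no', and for the remaining characters it is 'yes'.
C1 (derived state 'no') is shared by Taxon 2 and Taxon 8 — a synapomorphy uniting that clade.
C2 (derived state 'yes') is unique to Taxon 2 (autapomorphy; uninformative for grouping).
C3 (derived state 'yes') is shared by all ingroup taxa — unites the whole ingroup.
Most parsimonious ingroup topology: ((Taxon 8,Taxon 2),Taxon 7).
Taxon 8 and Taxon 2 form a cherry on this tree, so they are sister taxa.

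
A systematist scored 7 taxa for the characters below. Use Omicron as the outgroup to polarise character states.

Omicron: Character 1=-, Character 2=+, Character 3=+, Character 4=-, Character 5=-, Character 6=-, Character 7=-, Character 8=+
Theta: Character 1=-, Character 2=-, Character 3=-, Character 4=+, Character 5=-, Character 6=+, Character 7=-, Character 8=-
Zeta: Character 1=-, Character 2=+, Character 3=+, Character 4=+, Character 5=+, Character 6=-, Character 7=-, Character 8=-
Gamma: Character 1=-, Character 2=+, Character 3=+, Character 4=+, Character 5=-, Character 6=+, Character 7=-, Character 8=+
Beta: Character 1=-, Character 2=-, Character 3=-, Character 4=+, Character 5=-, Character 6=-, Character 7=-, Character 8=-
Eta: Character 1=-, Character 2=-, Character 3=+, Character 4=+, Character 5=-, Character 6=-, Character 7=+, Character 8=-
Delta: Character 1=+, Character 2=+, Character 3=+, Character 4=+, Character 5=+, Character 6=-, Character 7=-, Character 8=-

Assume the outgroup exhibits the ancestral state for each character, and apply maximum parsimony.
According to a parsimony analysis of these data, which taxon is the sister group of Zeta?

Delta

Character polarity is set by the outgroup: the derived state is whichever differs from the outgroup's state, so for Character 2, Character 3, Character 8 the derived state is '-', and for the remaining characters it is '+'.
Character 1 (derived state '+') is unique to Delta (autapomorphy; uninformative for grouping).
Character 2 (derived state '-') is shared by Beta, Eta, and Theta — a synapomorphy uniting that clade.
Only Beta and Theta show the derived state '-' for Character 3, supporting them as a clade.
All ingroup taxa share the derived state '+' for Character 4; it defines the ingroup but does not resolve relationships within it.
Only Delta and Zeta show the derived state '+' for Character 5, supporting them as a clade.
Character 6 groups Gamma and Theta, which is incompatible with the clades supported by the remaining characters; treating it as convergent (homoplasy) costs fewer steps than any alternative tree.
Character 7: derived state '+' in Eta only — an autapomorphy, so it tells us nothing about relationships among taxa.
Character 8: derived state '-' in Beta, Delta, Eta, Theta, and Zeta only — synapomorphy for {Beta, Delta, Eta, Theta, Zeta}.
Most parsimonious ingroup topology: ((((Theta,Beta),Eta),(Zeta,Delta)),Gamma).
Zeta and Delta form a cherry on this tree, so they are sister taxa.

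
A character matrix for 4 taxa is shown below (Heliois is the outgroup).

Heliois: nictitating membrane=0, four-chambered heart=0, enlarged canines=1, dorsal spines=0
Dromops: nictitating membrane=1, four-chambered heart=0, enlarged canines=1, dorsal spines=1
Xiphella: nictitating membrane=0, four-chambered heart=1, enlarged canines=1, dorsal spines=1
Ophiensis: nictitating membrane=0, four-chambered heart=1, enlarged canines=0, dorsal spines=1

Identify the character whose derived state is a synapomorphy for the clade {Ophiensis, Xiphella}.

Character polarity is set by the outgroup: the derived state is whichever differs from the outgroup's state, so for enlarged canines the derived state is '0', and for the remaining characters it is '1'.
nictitating membrane (derived state '1') is unique to Dromops (autapomorphy; uninformative for grouping).
Only Ophiensis and Xiphella show the derived state '1' for four-chambered heart, supporting them as a clade.
enlarged canines: derived state '0' in Ophiensis only — an autapomorphy, so it tells us nothing about relationships among taxa.
dorsal spines (derived state '1') is shared by all ingroup taxa — unites the whole ingroup.
Most parsimonious ingroup topology: (Dromops,(Xiphella,Ophiensis)).
The clade {Ophiensis, Xiphella} is supported by four-chambered heart: its derived state '1' occurs in exactly those taxa and in no other taxon (including the outgroup).

four-chambered heart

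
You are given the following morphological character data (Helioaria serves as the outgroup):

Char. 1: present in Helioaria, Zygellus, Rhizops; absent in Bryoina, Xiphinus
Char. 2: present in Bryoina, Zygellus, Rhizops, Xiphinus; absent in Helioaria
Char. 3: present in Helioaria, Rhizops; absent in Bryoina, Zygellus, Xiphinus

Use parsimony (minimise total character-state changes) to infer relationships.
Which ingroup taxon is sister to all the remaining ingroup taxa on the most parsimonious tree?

Rhizops

Character polarity is set by the outgroup: the derived state is whichever differs from the outgroup's state, so for Char. 1, Char. 3 the derived state is 'absent', and for the remaining characters it is 'present'.
Char. 1 (derived state 'absent') is shared by Bryoina and Xiphinus — a synapomorphy uniting that clade.
All ingroup taxa share the derived state 'present' for Char. 2; it defines the ingroup but does not resolve relationships within it.
Only Bryoina, Xiphinus, and Zygellus show the derived state 'absent' for Char. 3, supporting them as a clade.
Most parsimonious ingroup topology: (((Bryoina,Xiphinus),Zygellus),Rhizops).
Rhizops is sister to the clade containing all other ingroup taxa, so it is the earliest-diverging (most basal) ingroup lineage.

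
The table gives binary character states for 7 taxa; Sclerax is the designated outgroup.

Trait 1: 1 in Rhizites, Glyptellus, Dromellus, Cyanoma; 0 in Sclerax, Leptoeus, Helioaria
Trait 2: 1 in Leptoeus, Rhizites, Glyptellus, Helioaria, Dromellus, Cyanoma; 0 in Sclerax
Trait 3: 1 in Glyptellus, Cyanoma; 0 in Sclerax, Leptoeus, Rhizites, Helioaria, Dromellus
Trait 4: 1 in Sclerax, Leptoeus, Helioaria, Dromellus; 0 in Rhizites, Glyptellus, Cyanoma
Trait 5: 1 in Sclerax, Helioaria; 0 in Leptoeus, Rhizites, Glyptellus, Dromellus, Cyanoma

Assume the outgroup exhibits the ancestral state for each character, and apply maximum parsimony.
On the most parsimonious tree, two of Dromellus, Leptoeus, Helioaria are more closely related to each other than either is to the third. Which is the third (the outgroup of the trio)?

Helioaria

Character polarity is set by the outgroup: the derived state is whichever differs from the outgroup's state, so for Trait 4, Trait 5 the derived state is '0', and for the remaining characters it is '1'.
Only Cyanoma, Dromellus, Glyptellus, and Rhizites show the derived state '1' for Trait 1, supporting them as a clade.
Trait 2 (derived state '1') is shared by all ingroup taxa — unites the whole ingroup.
Trait 3: derived state '1' in Cyanoma and Glyptellus only — synapomorphy for {Cyanoma, Glyptellus}.
Only Cyanoma, Glyptellus, and Rhizites show the derived state '0' for Trait 4, supporting them as a clade.
Trait 5: derived state '0' in Cyanoma, Dromellus, Glyptellus, Leptoeus, and Rhizites only — synapomorphy for {Cyanoma, Dromellus, Glyptellus, Leptoeus, Rhizites}.
Most parsimonious ingroup topology: (((((Cyanoma,Glyptellus),Rhizites),Dromellus),Leptoeus),Helioaria).
Dromellus and Leptoeus share a more recent common ancestor with each other than either does with Helioaria, so Helioaria is the least closely related of the three.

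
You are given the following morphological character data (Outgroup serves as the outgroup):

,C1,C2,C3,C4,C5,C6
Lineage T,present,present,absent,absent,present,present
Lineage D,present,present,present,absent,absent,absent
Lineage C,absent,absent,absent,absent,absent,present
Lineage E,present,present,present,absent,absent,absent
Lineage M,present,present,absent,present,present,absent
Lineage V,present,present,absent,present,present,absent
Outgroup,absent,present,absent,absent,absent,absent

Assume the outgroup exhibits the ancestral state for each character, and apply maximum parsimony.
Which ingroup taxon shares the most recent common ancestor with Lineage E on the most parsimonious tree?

Lineage D

Character polarity is set by the outgroup: the derived state is whichever differs from the outgroup's state, so for C2 the derived state is 'absent', and for the remaining characters it is 'present'.
Only Lineage D, Lineage E, Lineage M, Lineage T, and Lineage V show the derived state 'present' for C1, supporting them as a clade.
C2: derived state 'absent' in Lineage C only — an autapomorphy, so it tells us nothing about relationships among taxa.
C3: derived state 'present' in Lineage D and Lineage E only — synapomorphy for {Lineage D, Lineage E}.
C4 (derived state 'present') is shared by Lineage M and Lineage V — a synapomorphy uniting that clade.
C5: derived state 'present' in Lineage M, Lineage T, and Lineage V only — synapomorphy for {Lineage M, Lineage T, Lineage V}.
C6 (state 'present') occurs in Lineage C and Lineage T but conflicts with the nesting implied by the other characters — most parsimoniously interpreted as homoplasy.
Most parsimonious ingroup topology: (Lineage C,(((Lineage M,Lineage V),Lineage T),(Lineage D,Lineage E))).
Lineage E and Lineage D form a cherry on this tree, so they are sister taxa.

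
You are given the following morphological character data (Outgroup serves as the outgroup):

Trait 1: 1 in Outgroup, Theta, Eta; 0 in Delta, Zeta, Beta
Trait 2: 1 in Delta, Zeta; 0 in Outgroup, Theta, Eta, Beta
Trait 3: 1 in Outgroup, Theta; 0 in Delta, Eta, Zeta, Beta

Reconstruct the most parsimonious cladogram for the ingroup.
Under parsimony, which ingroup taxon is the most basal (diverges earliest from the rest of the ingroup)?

Theta

Character polarity is set by the outgroup: the derived state is whichever differs from the outgroup's state, so for Trait 1, Trait 3 the derived state is '0', and for the remaining characters it is '1'.
Trait 1: derived state '0' in Beta, Delta, and Zeta only — synapomorphy for {Beta, Delta, Zeta}.
Only Delta and Zeta show the derived state '1' for Trait 2, supporting them as a clade.
Trait 3: derived state '0' in Beta, Delta, Eta, and Zeta only — synapomorphy for {Beta, Delta, Eta, Zeta}.
Most parsimonious ingroup topology: (Theta,(((Delta,Zeta),Beta),Eta)).
Theta is sister to the clade containing all other ingroup taxa, so it is the earliest-diverging (most basal) ingroup lineage.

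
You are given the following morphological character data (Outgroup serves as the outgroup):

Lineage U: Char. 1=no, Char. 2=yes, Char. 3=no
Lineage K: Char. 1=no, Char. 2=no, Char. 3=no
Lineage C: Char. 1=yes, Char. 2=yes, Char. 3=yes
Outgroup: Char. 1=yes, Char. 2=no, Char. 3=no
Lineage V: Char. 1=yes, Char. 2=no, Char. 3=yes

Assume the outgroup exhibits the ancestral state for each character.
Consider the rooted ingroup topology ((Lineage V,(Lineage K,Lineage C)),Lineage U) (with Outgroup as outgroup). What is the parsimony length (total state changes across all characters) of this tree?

Map each character onto ((Lineage V,(Lineage K,Lineage C)),Lineage U) (rooted by Outgroup) and count the minimum state changes it requires (Fitch parsimony):
Char. 1: 2; Char. 2: 2; Char. 3: 2.
Total tree length = 6.

6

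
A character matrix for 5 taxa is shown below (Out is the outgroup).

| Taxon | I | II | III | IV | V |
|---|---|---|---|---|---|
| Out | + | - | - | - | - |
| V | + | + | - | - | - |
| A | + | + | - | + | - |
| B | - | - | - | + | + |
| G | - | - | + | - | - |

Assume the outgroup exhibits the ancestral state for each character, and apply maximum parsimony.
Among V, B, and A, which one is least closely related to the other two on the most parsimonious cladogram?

B

Character polarity is set by the outgroup: the derived state is whichever differs from the outgroup's state, so for I the derived state is '-', and for the remaining characters it is '+'.
Only B and G show the derived state '-' for I, supporting them as a clade.
II (derived state '+') is shared by A and V — a synapomorphy uniting that clade.
III (derived state '+') is unique to G (autapomorphy; uninformative for grouping).
IV (state '+') occurs in A and B but conflicts with the nesting implied by the other characters — most parsimoniously interpreted as homoplasy.
V (derived state '+') is unique to B (autapomorphy; uninformative for grouping).
Most parsimonious ingroup topology: ((V,A),(B,G)).
V and A share a more recent common ancestor with each other than either does with B, so B is the least closely related of the three.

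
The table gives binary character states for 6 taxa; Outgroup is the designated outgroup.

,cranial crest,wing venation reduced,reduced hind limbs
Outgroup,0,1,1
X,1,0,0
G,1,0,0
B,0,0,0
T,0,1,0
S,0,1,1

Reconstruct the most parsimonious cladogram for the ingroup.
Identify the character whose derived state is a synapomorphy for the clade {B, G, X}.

Character polarity is set by the outgroup: the derived state is whichever differs from the outgroup's state, so for wing venation reduced, reduced hind limbs the derived state is '0', and for the remaining characters it is '1'.
Only G and X show the derived state '1' for cranial crest, supporting them as a clade.
wing venation reduced: derived state '0' in B, G, and X only — synapomorphy for {B, G, X}.
Only B, G, T, and X show the derived state '0' for reduced hind limbs, supporting them as a clade.
Most parsimonious ingroup topology: ((((X,G),B),T),S).
The clade {B, G, X} is supported by wing venation reduced: its derived state '0' occurs in exactly those taxa and in no other taxon (including the outgroup).

wing venation reduced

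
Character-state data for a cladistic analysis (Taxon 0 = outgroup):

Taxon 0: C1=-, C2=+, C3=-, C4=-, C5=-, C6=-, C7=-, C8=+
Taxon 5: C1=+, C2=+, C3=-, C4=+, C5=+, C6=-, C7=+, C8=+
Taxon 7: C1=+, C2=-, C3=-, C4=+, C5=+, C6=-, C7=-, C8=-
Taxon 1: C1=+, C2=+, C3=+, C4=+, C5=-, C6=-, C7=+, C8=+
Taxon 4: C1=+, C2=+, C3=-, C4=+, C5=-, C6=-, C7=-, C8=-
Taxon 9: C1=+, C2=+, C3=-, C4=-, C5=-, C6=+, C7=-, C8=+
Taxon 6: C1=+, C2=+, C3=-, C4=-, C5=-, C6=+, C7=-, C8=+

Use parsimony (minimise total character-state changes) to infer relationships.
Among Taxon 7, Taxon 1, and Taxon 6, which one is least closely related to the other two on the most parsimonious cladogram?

Character polarity is set by the outgroup: the derived state is whichever differs from the outgroup's state, so for C2, C8 the derived state is '-', and for the remaining characters it is '+'.
All ingroup taxa share the derived state '+' for C1; it defines the ingroup but does not resolve relationships within it.
C2: derived state '-' in Taxon 7 only — an autapomorphy, so it tells us nothing about relationships among taxa.
C3: derived state '+' in Taxon 1 only — an autapomorphy, so it tells us nothing about relationships among taxa.
Only Taxon 1, Taxon 4, Taxon 5, and Taxon 7 show the derived state '+' for C4, supporting them as a clade.
C5 groups Taxon 5 and Taxon 7, which is incompatible with the clades supported by the remaining characters; treating it as convergent (homoplasy) costs fewer steps than any alternative tree.
Only Taxon 6 and Taxon 9 show the derived state '+' for C6, supporting them as a clade.
C7: derived state '+' in Taxon 1 and Taxon 5 only — synapomorphy for {Taxon 1, Taxon 5}.
Only Taxon 4 and Taxon 7 show the derived state '-' for C8, supporting them as a clade.
Most parsimonious ingroup topology: (((Taxon 5,Taxon 1),(Taxon 7,Taxon 4)),(Taxon 9,Taxon 6)).
Taxon 1 and Taxon 7 share a more recent common ancestor with each other than either does with Taxon 6, so Taxon 6 is the least closely related of the three.

Taxon 6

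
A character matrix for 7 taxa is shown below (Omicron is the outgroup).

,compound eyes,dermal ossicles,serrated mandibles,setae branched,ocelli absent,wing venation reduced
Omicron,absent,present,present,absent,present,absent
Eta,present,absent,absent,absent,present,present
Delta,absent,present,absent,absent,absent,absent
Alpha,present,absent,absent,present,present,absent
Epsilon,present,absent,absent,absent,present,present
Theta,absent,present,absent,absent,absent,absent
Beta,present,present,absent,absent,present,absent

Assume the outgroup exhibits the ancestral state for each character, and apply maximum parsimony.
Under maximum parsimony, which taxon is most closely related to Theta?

Character polarity is set by the outgroup: the derived state is whichever differs from the outgroup's state, so for dermal ossicles, serrated mandibles, ocelli absent the derived state is 'absent', and for the remaining characters it is 'present'.
Only Alpha, Beta, Epsilon, and Eta show the derived state 'present' for compound eyes, supporting them as a clade.
dermal ossicles: derived state 'absent' in Alpha, Epsilon, and Eta only — synapomorphy for {Alpha, Epsilon, Eta}.
serrated mandibles (derived state 'absent') is shared by all ingroup taxa — unites the whole ingroup.
setae branched (derived state 'present') is unique to Alpha (autapomorphy; uninformative for grouping).
ocelli absent: derived state 'absent' in Delta and Theta only — synapomorphy for {Delta, Theta}.
wing venation reduced (derived state 'present') is shared by Epsilon and Eta — a synapomorphy uniting that clade.
Most parsimonious ingroup topology: ((((Eta,Epsilon),Alpha),Beta),(Delta,Theta)).
Theta and Delta form a cherry on this tree, so they are sister taxa.

Delta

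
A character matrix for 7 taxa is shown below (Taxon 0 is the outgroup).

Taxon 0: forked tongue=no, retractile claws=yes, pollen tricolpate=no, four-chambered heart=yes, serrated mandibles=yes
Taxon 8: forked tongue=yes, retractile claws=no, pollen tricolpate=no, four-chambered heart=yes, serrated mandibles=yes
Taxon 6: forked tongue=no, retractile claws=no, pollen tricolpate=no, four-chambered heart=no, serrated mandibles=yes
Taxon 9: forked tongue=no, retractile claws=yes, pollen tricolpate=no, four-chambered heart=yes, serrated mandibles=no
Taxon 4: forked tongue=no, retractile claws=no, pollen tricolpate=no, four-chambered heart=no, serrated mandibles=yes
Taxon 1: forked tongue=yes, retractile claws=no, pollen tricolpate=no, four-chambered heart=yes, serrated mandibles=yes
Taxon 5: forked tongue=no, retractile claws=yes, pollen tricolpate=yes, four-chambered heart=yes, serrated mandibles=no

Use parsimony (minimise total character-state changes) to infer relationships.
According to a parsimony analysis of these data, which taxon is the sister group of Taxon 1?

Character polarity is set by the outgroup: the derived state is whichever differs from the outgroup's state, so for retractile claws, four-chambered heart, serrated mandibles the derived state is 'no', and for the remaining characters it is 'yes'.
forked tongue (derived state 'yes') is shared by Taxon 1 and Taxon 8 — a synapomorphy uniting that clade.
retractile claws: derived state 'no' in Taxon 1, Taxon 4, Taxon 6, and Taxon 8 only — synapomorphy for {Taxon 1, Taxon 4, Taxon 6, Taxon 8}.
pollen tricolpate: derived state 'yes' in Taxon 5 only — an autapomorphy, so it tells us nothing about relationships among taxa.
four-chambered heart (derived state 'no') is shared by Taxon 4 and Taxon 6 — a synapomorphy uniting that clade.
serrated mandibles (derived state 'no') is shared by Taxon 5 and Taxon 9 — a synapomorphy uniting that clade.
Most parsimonious ingroup topology: (((Taxon 8,Taxon 1),(Taxon 6,Taxon 4)),(Taxon 9,Taxon 5)).
Taxon 1 and Taxon 8 form a cherry on this tree, so they are sister taxa.

Taxon 8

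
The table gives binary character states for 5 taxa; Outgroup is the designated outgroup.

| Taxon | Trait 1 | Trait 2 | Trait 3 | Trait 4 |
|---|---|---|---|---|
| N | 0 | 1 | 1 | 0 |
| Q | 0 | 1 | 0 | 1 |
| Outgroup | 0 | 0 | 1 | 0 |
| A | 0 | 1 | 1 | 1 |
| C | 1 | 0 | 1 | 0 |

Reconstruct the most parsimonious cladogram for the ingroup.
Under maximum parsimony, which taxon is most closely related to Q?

A

Character polarity is set by the outgroup: the derived state is whichever differs from the outgroup's state, so for Trait 3 the derived state is '0', and for the remaining characters it is '1'.
Trait 1 (derived state '1') is unique to C (autapomorphy; uninformative for grouping).
Only A, N, and Q show the derived state '1' for Trait 2, supporting them as a clade.
Trait 3: derived state '0' in Q only — an autapomorphy, so it tells us nothing about relationships among taxa.
Only A and Q show the derived state '1' for Trait 4, supporting them as a clade.
Most parsimonious ingroup topology: (((Q,A),N),C).
Q and A form a cherry on this tree, so they are sister taxa.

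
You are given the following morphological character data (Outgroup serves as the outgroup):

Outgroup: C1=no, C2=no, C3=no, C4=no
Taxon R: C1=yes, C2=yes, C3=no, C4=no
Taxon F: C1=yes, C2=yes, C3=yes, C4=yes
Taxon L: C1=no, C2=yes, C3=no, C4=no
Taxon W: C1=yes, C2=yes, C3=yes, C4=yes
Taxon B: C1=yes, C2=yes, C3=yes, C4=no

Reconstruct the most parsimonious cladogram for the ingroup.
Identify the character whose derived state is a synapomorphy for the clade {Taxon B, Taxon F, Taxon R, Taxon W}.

The outgroup has state 'no' for every character, so 'yes' is the derived state throughout.
C1: derived state 'yes' in Taxon B, Taxon F, Taxon R, and Taxon W only — synapomorphy for {Taxon B, Taxon F, Taxon R, Taxon W}.
All ingroup taxa share the derived state 'yes' for C2; it defines the ingroup but does not resolve relationships within it.
Only Taxon B, Taxon F, and Taxon W show the derived state 'yes' for C3, supporting them as a clade.
C4 (derived state 'yes') is shared by Taxon F and Taxon W — a synapomorphy uniting that clade.
Most parsimonious ingroup topology: ((Taxon R,((Taxon F,Taxon W),Taxon B)),Taxon L).
The clade {Taxon B, Taxon F, Taxon R, Taxon W} is supported by C1: its derived state 'yes' occurs in exactly those taxa and in no other taxon (including the outgroup).

C1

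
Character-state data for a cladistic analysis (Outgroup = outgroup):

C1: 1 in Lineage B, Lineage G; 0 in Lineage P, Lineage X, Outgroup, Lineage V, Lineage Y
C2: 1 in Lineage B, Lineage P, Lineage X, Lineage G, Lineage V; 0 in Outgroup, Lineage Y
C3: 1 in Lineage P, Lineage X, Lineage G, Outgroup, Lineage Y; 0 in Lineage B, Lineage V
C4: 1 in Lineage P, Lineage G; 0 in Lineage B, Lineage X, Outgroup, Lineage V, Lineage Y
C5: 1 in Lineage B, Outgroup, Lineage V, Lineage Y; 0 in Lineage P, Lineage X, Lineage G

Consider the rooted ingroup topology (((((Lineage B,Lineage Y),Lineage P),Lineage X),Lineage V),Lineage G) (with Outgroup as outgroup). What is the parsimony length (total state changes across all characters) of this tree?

Map each character onto (((((Lineage B,Lineage Y),Lineage P),Lineage X),Lineage V),Lineage G) (rooted by Outgroup) and count the minimum state changes it requires (Fitch parsimony):
C1: 2; C2: 2; C3: 2; C4: 2; C5: 3.
Total tree length = 11.

11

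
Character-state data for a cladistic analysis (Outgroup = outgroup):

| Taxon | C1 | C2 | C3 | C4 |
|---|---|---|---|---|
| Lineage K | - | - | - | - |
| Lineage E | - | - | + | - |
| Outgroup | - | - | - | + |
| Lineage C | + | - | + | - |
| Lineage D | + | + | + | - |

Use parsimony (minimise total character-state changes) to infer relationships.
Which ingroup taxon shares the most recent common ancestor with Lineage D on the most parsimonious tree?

Character polarity is set by the outgroup: the derived state is whichever differs from the outgroup's state, so for C4 the derived state is '-', and for the remaining characters it is '+'.
C1 (derived state '+') is shared by Lineage C and Lineage D — a synapomorphy uniting that clade.
C2 (derived state '+') is unique to Lineage D (autapomorphy; uninformative for grouping).
Only Lineage C, Lineage D, and Lineage E show the derived state '+' for C3, supporting them as a clade.
C4 (derived state '-') is shared by all ingroup taxa — unites the whole ingroup.
Most parsimonious ingroup topology: (((Lineage D,Lineage C),Lineage E),Lineage K).
Lineage D and Lineage C form a cherry on this tree, so they are sister taxa.

Lineage C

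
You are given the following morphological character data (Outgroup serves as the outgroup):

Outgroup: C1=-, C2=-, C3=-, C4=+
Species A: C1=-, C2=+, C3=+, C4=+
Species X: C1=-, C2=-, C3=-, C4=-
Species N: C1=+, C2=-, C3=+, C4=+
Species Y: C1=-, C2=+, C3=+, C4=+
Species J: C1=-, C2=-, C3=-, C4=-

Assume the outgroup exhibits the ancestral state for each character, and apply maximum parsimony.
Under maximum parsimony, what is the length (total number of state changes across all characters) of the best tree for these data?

Character polarity is set by the outgroup: the derived state is whichever differs from the outgroup's state, so for C4 the derived state is '-', and for the remaining characters it is '+'.
C1: derived state '+' in Species N only — an autapomorphy, so it tells us nothing about relationships among taxa.
C2: derived state '+' in Species A and Species Y only — synapomorphy for {Species A, Species Y}.
C3: derived state '+' in Species A, Species N, and Species Y only — synapomorphy for {Species A, Species N, Species Y}.
C4: derived state '-' in Species J and Species X only — synapomorphy for {Species J, Species X}.
Most parsimonious ingroup topology: (((Species A,Species Y),Species N),(Species X,Species J)).
Changes per character on this tree: C1: 1; C2: 1; C3: 1; C4: 1.
Total = 4.

4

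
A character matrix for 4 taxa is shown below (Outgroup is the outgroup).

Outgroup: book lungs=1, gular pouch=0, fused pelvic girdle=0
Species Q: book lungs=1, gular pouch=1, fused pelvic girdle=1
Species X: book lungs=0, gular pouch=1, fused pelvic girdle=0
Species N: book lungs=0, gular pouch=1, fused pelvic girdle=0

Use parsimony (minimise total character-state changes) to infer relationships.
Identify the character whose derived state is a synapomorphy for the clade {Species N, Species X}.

Character polarity is set by the outgroup: the derived state is whichever differs from the outgroup's state, so for book lungs the derived state is '0', and for the remaining characters it is '1'.
Only Species N and Species X show the derived state '0' for book lungs, supporting them as a clade.
gular pouch (derived state '1') is shared by all ingroup taxa — unites the whole ingroup.
fused pelvic girdle (derived state '1') is unique to Species Q (autapomorphy; uninformative for grouping).
Most parsimonious ingroup topology: ((Species N,Species X),Species Q).
The clade {Species N, Species X} is supported by book lungs: its derived state '0' occurs in exactly those taxa and in no other taxon (including the outgroup).

book lungs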